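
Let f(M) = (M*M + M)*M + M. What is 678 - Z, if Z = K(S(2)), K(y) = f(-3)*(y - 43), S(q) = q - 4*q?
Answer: -351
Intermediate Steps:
f(M) = M + M*(M + M**2) (f(M) = (M**2 + M)*M + M = (M + M**2)*M + M = M*(M + M**2) + M = M + M*(M + M**2))
S(q) = -3*q
K(y) = 903 - 21*y (K(y) = (-3*(1 - 3 + (-3)**2))*(y - 43) = (-3*(1 - 3 + 9))*(-43 + y) = (-3*7)*(-43 + y) = -21*(-43 + y) = 903 - 21*y)
Z = 1029 (Z = 903 - (-63)*2 = 903 - 21*(-6) = 903 + 126 = 1029)
678 - Z = 678 - 1*1029 = 678 - 1029 = -351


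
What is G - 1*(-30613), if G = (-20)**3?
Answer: 22613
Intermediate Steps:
G = -8000
G - 1*(-30613) = -8000 - 1*(-30613) = -8000 + 30613 = 22613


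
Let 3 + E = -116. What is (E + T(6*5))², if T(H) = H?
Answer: 7921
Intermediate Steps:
E = -119 (E = -3 - 116 = -119)
(E + T(6*5))² = (-119 + 6*5)² = (-119 + 30)² = (-89)² = 7921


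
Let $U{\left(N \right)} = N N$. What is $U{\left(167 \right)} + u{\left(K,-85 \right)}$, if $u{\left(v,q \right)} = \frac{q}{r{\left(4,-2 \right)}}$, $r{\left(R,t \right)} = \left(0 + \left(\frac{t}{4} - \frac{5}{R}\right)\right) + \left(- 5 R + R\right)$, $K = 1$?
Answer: $\frac{1980459}{71} \approx 27894.0$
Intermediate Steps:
$U{\left(N \right)} = N^{2}$
$r{\left(R,t \right)} = - \frac{5}{R} - 4 R + \frac{t}{4}$ ($r{\left(R,t \right)} = \left(0 + \left(t \frac{1}{4} - \frac{5}{R}\right)\right) - 4 R = \left(0 + \left(\frac{t}{4} - \frac{5}{R}\right)\right) - 4 R = \left(0 + \left(- \frac{5}{R} + \frac{t}{4}\right)\right) - 4 R = \left(- \frac{5}{R} + \frac{t}{4}\right) - 4 R = - \frac{5}{R} - 4 R + \frac{t}{4}$)
$u{\left(v,q \right)} = - \frac{4 q}{71}$ ($u{\left(v,q \right)} = \frac{q}{- \frac{5}{4} - 16 + \frac{1}{4} \left(-2\right)} = \frac{q}{\left(-5\right) \frac{1}{4} - 16 - \frac{1}{2}} = \frac{q}{- \frac{5}{4} - 16 - \frac{1}{2}} = \frac{q}{- \frac{71}{4}} = q \left(- \frac{4}{71}\right) = - \frac{4 q}{71}$)
$U{\left(167 \right)} + u{\left(K,-85 \right)} = 167^{2} - - \frac{340}{71} = 27889 + \frac{340}{71} = \frac{1980459}{71}$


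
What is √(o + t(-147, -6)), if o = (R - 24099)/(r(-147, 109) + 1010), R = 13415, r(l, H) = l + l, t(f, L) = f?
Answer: 2*I*√1297034/179 ≈ 12.725*I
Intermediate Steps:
r(l, H) = 2*l
o = -2671/179 (o = (13415 - 24099)/(2*(-147) + 1010) = -10684/(-294 + 1010) = -10684/716 = -10684*1/716 = -2671/179 ≈ -14.922)
√(o + t(-147, -6)) = √(-2671/179 - 147) = √(-28984/179) = 2*I*√1297034/179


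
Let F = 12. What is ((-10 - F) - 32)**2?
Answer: 2916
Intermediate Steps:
((-10 - F) - 32)**2 = ((-10 - 1*12) - 32)**2 = ((-10 - 12) - 32)**2 = (-22 - 32)**2 = (-54)**2 = 2916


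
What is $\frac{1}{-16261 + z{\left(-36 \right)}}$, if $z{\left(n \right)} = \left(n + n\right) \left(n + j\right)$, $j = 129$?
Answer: $- \frac{1}{22957} \approx -4.356 \cdot 10^{-5}$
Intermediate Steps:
$z{\left(n \right)} = 2 n \left(129 + n\right)$ ($z{\left(n \right)} = \left(n + n\right) \left(n + 129\right) = 2 n \left(129 + n\right)$)
$\frac{1}{-16261 + z{\left(-36 \right)}} = \frac{1}{-16261 + 2 \left(-36\right) \left(129 - 36\right)} = \frac{1}{-16261 + 2 \left(-36\right) 93} = \frac{1}{-16261 - 6696} = \frac{1}{-22957} = - \frac{1}{22957}$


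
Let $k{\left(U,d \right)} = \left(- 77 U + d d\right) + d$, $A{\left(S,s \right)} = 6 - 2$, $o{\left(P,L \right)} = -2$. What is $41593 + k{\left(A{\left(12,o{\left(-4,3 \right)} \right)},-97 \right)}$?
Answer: $50597$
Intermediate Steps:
$A{\left(S,s \right)} = 4$
$k{\left(U,d \right)} = d + d^{2} - 77 U$ ($k{\left(U,d \right)} = \left(- 77 U + d^{2}\right) + d = \left(d^{2} - 77 U\right) + d = d + d^{2} - 77 U$)
$41593 + k{\left(A{\left(12,o{\left(-4,3 \right)} \right)},-97 \right)} = 41593 - \left(405 - 9409\right) = 41593 - -9004 = 41593 + 9004 = 50597$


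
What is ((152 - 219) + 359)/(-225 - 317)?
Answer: -146/271 ≈ -0.53874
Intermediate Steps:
((152 - 219) + 359)/(-225 - 317) = (-67 + 359)/(-542) = 292*(-1/542) = -146/271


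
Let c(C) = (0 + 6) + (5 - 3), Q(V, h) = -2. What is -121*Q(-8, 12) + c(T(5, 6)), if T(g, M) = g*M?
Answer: 250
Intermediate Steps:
T(g, M) = M*g
c(C) = 8 (c(C) = 6 + 2 = 8)
-121*Q(-8, 12) + c(T(5, 6)) = -121*(-2) + 8 = 242 + 8 = 250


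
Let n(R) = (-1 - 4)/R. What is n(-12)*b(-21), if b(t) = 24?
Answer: 10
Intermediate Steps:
n(R) = -5/R
n(-12)*b(-21) = -5/(-12)*24 = -5*(-1/12)*24 = (5/12)*24 = 10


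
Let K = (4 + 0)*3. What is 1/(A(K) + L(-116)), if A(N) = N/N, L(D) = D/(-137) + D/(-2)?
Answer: 137/8199 ≈ 0.016709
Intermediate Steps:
K = 12 (K = 4*3 = 12)
L(D) = -139*D/274 (L(D) = D*(-1/137) + D*(-1/2) = -D/137 - D/2 = -139*D/274)
A(N) = 1
1/(A(K) + L(-116)) = 1/(1 - 139/274*(-116)) = 1/(1 + 8062/137) = 1/(8199/137) = 137/8199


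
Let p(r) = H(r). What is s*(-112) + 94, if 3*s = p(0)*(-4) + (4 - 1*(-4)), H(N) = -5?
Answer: -2854/3 ≈ -951.33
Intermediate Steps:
p(r) = -5
s = 28/3 (s = (-5*(-4) + (4 - 1*(-4)))/3 = (20 + (4 + 4))/3 = (20 + 8)/3 = (⅓)*28 = 28/3 ≈ 9.3333)
s*(-112) + 94 = (28/3)*(-112) + 94 = -3136/3 + 94 = -2854/3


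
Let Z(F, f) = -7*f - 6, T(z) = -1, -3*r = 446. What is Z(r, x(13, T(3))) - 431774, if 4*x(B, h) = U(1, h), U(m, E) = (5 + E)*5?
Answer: -431815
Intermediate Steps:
r = -446/3 (r = -1/3*446 = -446/3 ≈ -148.67)
U(m, E) = 25 + 5*E
x(B, h) = 25/4 + 5*h/4 (x(B, h) = (25 + 5*h)/4 = 25/4 + 5*h/4)
Z(F, f) = -6 - 7*f
Z(r, x(13, T(3))) - 431774 = (-6 - 7*(25/4 + (5/4)*(-1))) - 431774 = (-6 - 7*(25/4 - 5/4)) - 431774 = (-6 - 7*5) - 431774 = (-6 - 35) - 431774 = -41 - 431774 = -431815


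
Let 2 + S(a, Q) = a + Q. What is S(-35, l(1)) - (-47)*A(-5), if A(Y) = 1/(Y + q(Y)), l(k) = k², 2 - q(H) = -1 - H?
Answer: -299/7 ≈ -42.714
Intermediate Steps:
q(H) = 3 + H (q(H) = 2 - (-1 - H) = 2 + (1 + H) = 3 + H)
S(a, Q) = -2 + Q + a (S(a, Q) = -2 + (a + Q) = -2 + (Q + a) = -2 + Q + a)
A(Y) = 1/(3 + 2*Y) (A(Y) = 1/(Y + (3 + Y)) = 1/(3 + 2*Y))
S(-35, l(1)) - (-47)*A(-5) = (-2 + 1² - 35) - (-47)/(3 + 2*(-5)) = (-2 + 1 - 35) - (-47)/(3 - 10) = -36 - (-47)/(-7) = -36 - (-47)*(-1)/7 = -36 - 1*47/7 = -36 - 47/7 = -299/7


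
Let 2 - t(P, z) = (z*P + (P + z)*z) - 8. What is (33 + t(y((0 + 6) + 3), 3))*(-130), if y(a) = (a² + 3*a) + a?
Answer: 86840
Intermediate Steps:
y(a) = a² + 4*a
t(P, z) = 10 - P*z - z*(P + z) (t(P, z) = 2 - ((z*P + (P + z)*z) - 8) = 2 - ((P*z + z*(P + z)) - 8) = 2 - (-8 + P*z + z*(P + z)) = 2 + (8 - P*z - z*(P + z)) = 10 - P*z - z*(P + z))
(33 + t(y((0 + 6) + 3), 3))*(-130) = (33 + (10 - 1*3² - 2*((0 + 6) + 3)*(4 + ((0 + 6) + 3))*3))*(-130) = (33 + (10 - 1*9 - 2*(6 + 3)*(4 + (6 + 3))*3))*(-130) = (33 + (10 - 9 - 2*9*(4 + 9)*3))*(-130) = (33 + (10 - 9 - 2*9*13*3))*(-130) = (33 + (10 - 9 - 2*117*3))*(-130) = (33 + (10 - 9 - 702))*(-130) = (33 - 701)*(-130) = -668*(-130) = 86840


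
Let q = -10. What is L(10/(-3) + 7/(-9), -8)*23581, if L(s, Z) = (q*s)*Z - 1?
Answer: -70011989/9 ≈ -7.7791e+6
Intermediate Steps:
L(s, Z) = -1 - 10*Z*s (L(s, Z) = (-10*s)*Z - 1 = -10*Z*s - 1 = -1 - 10*Z*s)
L(10/(-3) + 7/(-9), -8)*23581 = (-1 - 10*(-8)*(10/(-3) + 7/(-9)))*23581 = (-1 - 10*(-8)*(10*(-1/3) + 7*(-1/9)))*23581 = (-1 - 10*(-8)*(-10/3 - 7/9))*23581 = (-1 - 10*(-8)*(-37/9))*23581 = (-1 - 2960/9)*23581 = -2969/9*23581 = -70011989/9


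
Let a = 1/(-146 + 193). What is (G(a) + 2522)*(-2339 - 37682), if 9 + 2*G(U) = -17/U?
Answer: -84764478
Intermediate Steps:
a = 1/47 ≈ 0.021277
G(U) = -9/2 - 17/(2*U) (G(U) = -9/2 + (-17/U)/2 = -9/2 - 17/(2*U))
(G(a) + 2522)*(-2339 - 37682) = ((-17 - 9*1/47)/(2*(1/47)) + 2522)*(-2339 - 37682) = ((½)*47*(-17 - 9/47) + 2522)*(-40021) = ((½)*47*(-808/47) + 2522)*(-40021) = (-404 + 2522)*(-40021) = 2118*(-40021) = -84764478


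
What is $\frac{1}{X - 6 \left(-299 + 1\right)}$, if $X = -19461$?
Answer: $- \frac{1}{17673} \approx -5.6583 \cdot 10^{-5}$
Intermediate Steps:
$\frac{1}{X - 6 \left(-299 + 1\right)} = \frac{1}{-19461 - 6 \left(-299 + 1\right)} = \frac{1}{-19461 - -1788} = \frac{1}{-19461 + 1788} = \frac{1}{-17673} = - \frac{1}{17673}$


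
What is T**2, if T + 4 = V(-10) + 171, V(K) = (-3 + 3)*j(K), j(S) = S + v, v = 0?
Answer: 27889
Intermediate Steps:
j(S) = S (j(S) = S + 0 = S)
V(K) = 0 (V(K) = (-3 + 3)*K = 0*K = 0)
T = 167 (T = -4 + (0 + 171) = -4 + 171 = 167)
T**2 = 167**2 = 27889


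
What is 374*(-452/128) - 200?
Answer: -24331/16 ≈ -1520.7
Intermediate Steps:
374*(-452/128) - 200 = 374*(-452*1/128) - 200 = 374*(-113/32) - 200 = -21131/16 - 200 = -24331/16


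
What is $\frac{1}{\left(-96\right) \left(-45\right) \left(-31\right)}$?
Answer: $- \frac{1}{133920} \approx -7.4671 \cdot 10^{-6}$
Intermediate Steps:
$\frac{1}{\left(-96\right) \left(-45\right) \left(-31\right)} = \frac{1}{4320 \left(-31\right)} = \frac{1}{-133920} = - \frac{1}{133920}$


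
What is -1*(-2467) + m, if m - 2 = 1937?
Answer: 4406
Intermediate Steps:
m = 1939 (m = 2 + 1937 = 1939)
-1*(-2467) + m = -1*(-2467) + 1939 = 2467 + 1939 = 4406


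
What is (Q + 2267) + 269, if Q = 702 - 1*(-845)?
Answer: 4083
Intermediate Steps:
Q = 1547 (Q = 702 + 845 = 1547)
(Q + 2267) + 269 = (1547 + 2267) + 269 = 3814 + 269 = 4083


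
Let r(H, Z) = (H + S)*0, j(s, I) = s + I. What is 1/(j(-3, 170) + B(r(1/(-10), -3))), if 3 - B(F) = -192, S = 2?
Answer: 1/362 ≈ 0.0027624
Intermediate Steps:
j(s, I) = I + s
r(H, Z) = 0 (r(H, Z) = (H + 2)*0 = (2 + H)*0 = 0)
B(F) = 195 (B(F) = 3 - 1*(-192) = 3 + 192 = 195)
1/(j(-3, 170) + B(r(1/(-10), -3))) = 1/((170 - 3) + 195) = 1/(167 + 195) = 1/362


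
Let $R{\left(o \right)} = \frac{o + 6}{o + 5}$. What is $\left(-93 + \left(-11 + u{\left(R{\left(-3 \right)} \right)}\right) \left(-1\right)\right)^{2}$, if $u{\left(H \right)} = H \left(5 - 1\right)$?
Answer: $7744$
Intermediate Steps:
$R{\left(o \right)} = \frac{6 + o}{5 + o}$
$u{\left(H \right)} = 4 H$ ($u{\left(H \right)} = H 4 = 4 H$)
$\left(-93 + \left(-11 + u{\left(R{\left(-3 \right)} \right)}\right) \left(-1\right)\right)^{2} = \left(-93 + \left(-11 + 4 \frac{6 - 3}{5 - 3}\right) \left(-1\right)\right)^{2} = \left(-93 + \left(-11 + 4 \cdot \frac{1}{2} \cdot 3\right) \left(-1\right)\right)^{2} = \left(-93 + \left(-11 + 4 \cdot \frac{3}{2}\right) \left(-1\right)\right)^{2} = \left(-93 + \left(-11 + 6\right) \left(-1\right)\right)^{2} = \left(-93 - -5\right)^{2} = \left(-93 + 5\right)^{2} = \left(-88\right)^{2} = 7744$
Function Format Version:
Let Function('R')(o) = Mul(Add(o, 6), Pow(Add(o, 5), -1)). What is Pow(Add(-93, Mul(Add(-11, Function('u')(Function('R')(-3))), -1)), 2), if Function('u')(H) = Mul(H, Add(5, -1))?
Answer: 7744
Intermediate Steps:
Function('R')(o) = Mul(Pow(Add(5, o), -1), Add(6, o)) (Function('R')(o) = Mul(Add(6, o), Pow(Add(5, o), -1)) = Mul(Pow(Add(5, o), -1), Add(6, o)))
Function('u')(H) = Mul(4, H) (Function('u')(H) = Mul(H, 4) = Mul(4, H))
Pow(Add(-93, Mul(Add(-11, Function('u')(Function('R')(-3))), -1)), 2) = Pow(Add(-93, Mul(Add(-11, Mul(4, Mul(Pow(Add(5, -3), -1), Add(6, -3)))), -1)), 2) = Pow(Add(-93, Mul(Add(-11, Mul(4, Mul(Pow(2, -1), 3))), -1)), 2) = Pow(Add(-93, Mul(Add(-11, Mul(4, Mul(Rational(1, 2), 3))), -1)), 2) = Pow(Add(-93, Mul(Add(-11, Mul(4, Rational(3, 2))), -1)), 2) = Pow(Add(-93, Mul(Add(-11, 6), -1)), 2) = Pow(Add(-93, Mul(-5, -1)), 2) = Pow(Add(-93, 5), 2) = Pow(-88, 2) = 7744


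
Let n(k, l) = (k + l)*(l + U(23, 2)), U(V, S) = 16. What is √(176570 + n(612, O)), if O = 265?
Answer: 13*√2503 ≈ 650.39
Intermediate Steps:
n(k, l) = (16 + l)*(k + l) (n(k, l) = (k + l)*(l + 16) = (k + l)*(16 + l) = (16 + l)*(k + l))
√(176570 + n(612, O)) = √(176570 + (265² + 16*612 + 16*265 + 612*265)) = √(176570 + (70225 + 9792 + 4240 + 162180)) = √(176570 + 246437) = √423007 = 13*√2503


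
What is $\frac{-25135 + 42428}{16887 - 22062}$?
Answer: $- \frac{17293}{5175} \approx -3.3416$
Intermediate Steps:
$\frac{-25135 + 42428}{16887 - 22062} = \frac{17293}{16887 - 22062} = \frac{17293}{-5175} = 17293 \left(- \frac{1}{5175}\right) = - \frac{17293}{5175}$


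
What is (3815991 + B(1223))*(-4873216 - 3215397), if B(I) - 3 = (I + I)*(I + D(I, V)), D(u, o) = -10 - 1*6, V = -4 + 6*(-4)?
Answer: -54746288785708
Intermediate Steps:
V = -28 (V = -4 - 24 = -28)
D(u, o) = -16 (D(u, o) = -10 - 6 = -16)
B(I) = 3 + 2*I*(-16 + I) (B(I) = 3 + (I + I)*(I - 16) = 3 + (2*I)*(-16 + I) = 3 + 2*I*(-16 + I))
(3815991 + B(1223))*(-4873216 - 3215397) = (3815991 + (3 - 32*1223 + 2*1223²))*(-4873216 - 3215397) = (3815991 + (3 - 39136 + 2*1495729))*(-8088613) = (3815991 + (3 - 39136 + 2991458))*(-8088613) = (3815991 + 2952325)*(-8088613) = 6768316*(-8088613) = -54746288785708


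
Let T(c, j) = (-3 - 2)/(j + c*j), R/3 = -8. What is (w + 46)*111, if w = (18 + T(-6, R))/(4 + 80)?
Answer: 3447179/672 ≈ 5129.7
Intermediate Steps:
R = -24 (R = 3*(-8) = -24)
T(c, j) = -5/(j + c*j)
w = 431/2016 (w = (18 - 5/(-24*(1 - 6)))/(4 + 80) = (18 - 5*(-1/24)/(-5))/84 = (18 - 5*(-1/24)*(-⅕))*(1/84) = (18 - 1/24)*(1/84) = (431/24)*(1/84) = 431/2016 ≈ 0.21379)
(w + 46)*111 = (431/2016 + 46)*111 = (93167/2016)*111 = 3447179/672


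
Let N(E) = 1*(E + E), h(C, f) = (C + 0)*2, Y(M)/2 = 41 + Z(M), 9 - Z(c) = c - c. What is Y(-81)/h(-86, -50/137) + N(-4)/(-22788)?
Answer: -142339/244971 ≈ -0.58104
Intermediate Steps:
Z(c) = 9 (Z(c) = 9 - (c - c) = 9 - 1*0 = 9 + 0 = 9)
Y(M) = 100 (Y(M) = 2*(41 + 9) = 2*50 = 100)
h(C, f) = 2*C (h(C, f) = C*2 = 2*C)
N(E) = 2*E (N(E) = 1*(2*E) = 2*E)
Y(-81)/h(-86, -50/137) + N(-4)/(-22788) = 100/((2*(-86))) + (2*(-4))/(-22788) = 100/(-172) - 8*(-1/22788) = 100*(-1/172) + 2/5697 = -25/43 + 2/5697 = -142339/244971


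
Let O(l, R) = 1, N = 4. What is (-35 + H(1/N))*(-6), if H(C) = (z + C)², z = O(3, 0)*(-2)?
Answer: 1533/8 ≈ 191.63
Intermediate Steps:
z = -2 (z = 1*(-2) = -2)
H(C) = (-2 + C)²
(-35 + H(1/N))*(-6) = (-35 + (-2 + 1/4)²)*(-6) = (-35 + (-2 + ¼)²)*(-6) = (-35 + (-7/4)²)*(-6) = (-35 + 49/16)*(-6) = -511/16*(-6) = 1533/8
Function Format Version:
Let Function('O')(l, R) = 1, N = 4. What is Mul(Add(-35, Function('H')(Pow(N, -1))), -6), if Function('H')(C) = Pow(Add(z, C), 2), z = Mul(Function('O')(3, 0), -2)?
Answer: Rational(1533, 8) ≈ 191.63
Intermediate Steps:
z = -2 (z = Mul(1, -2) = -2)
Function('H')(C) = Pow(Add(-2, C), 2)
Mul(Add(-35, Function('H')(Pow(N, -1))), -6) = Mul(Add(-35, Pow(Add(-2, Pow(4, -1)), 2)), -6) = Mul(Add(-35, Pow(Add(-2, Rational(1, 4)), 2)), -6) = Mul(Add(-35, Pow(Rational(-7, 4), 2)), -6) = Mul(Add(-35, Rational(49, 16)), -6) = Mul(Rational(-511, 16), -6) = Rational(1533, 8)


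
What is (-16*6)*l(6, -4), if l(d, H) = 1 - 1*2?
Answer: 96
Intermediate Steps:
l(d, H) = -1 (l(d, H) = 1 - 2 = -1)
(-16*6)*l(6, -4) = -16*6*(-1) = -96*(-1) = 96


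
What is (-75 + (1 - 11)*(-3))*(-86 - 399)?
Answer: 21825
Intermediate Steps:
(-75 + (1 - 11)*(-3))*(-86 - 399) = (-75 - 10*(-3))*(-485) = (-75 + 30)*(-485) = -45*(-485) = 21825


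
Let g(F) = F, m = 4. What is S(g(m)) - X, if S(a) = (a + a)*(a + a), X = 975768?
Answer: -975704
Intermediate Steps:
S(a) = 4*a² (S(a) = (2*a)*(2*a) = 4*a²)
S(g(m)) - X = 4*4² - 1*975768 = 4*16 - 975768 = 64 - 975768 = -975704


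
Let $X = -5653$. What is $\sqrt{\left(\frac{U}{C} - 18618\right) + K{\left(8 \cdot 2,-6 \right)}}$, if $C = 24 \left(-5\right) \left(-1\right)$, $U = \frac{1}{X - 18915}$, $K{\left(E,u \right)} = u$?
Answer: $\frac{i \sqrt{2529269389255665}}{368520} \approx 136.47 i$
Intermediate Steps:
$U = - \frac{1}{24568}$ ($U = \frac{1}{-5653 - 18915} = \frac{1}{-24568} = - \frac{1}{24568} \approx -4.0703 \cdot 10^{-5}$)
$C = 120$ ($C = \left(-120\right) \left(-1\right) = 120$)
$\sqrt{\left(\frac{U}{C} - 18618\right) + K{\left(8 \cdot 2,-6 \right)}} = \sqrt{\left(- \frac{1}{24568 \cdot 120} - 18618\right) - 6} = \sqrt{\left(\left(- \frac{1}{24568}\right) \frac{1}{120} - 18618\right) - 6} = \sqrt{\left(- \frac{1}{2948160} - 18618\right) - 6} = \sqrt{- \frac{54888842881}{2948160} - 6} = \sqrt{- \frac{54906531841}{2948160}} = \frac{i \sqrt{2529269389255665}}{368520}$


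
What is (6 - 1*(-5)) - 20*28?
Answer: -549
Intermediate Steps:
(6 - 1*(-5)) - 20*28 = (6 + 5) - 560 = 11 - 560 = -549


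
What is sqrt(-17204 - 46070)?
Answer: I*sqrt(63274) ≈ 251.54*I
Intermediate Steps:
sqrt(-17204 - 46070) = sqrt(-63274) = I*sqrt(63274)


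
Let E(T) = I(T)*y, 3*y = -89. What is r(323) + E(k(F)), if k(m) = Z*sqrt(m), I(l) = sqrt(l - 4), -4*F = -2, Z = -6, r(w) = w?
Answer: 323 - 89*sqrt(-4 - 3*sqrt(2))/3 ≈ 323.0 - 85.173*I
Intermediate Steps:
F = 1/2 (F = -1/4*(-2) = 1/2 ≈ 0.50000)
y = -89/3 (y = (1/3)*(-89) = -89/3 ≈ -29.667)
I(l) = sqrt(-4 + l)
k(m) = -6*sqrt(m)
E(T) = -89*sqrt(-4 + T)/3 (E(T) = sqrt(-4 + T)*(-89/3) = -89*sqrt(-4 + T)/3)
r(323) + E(k(F)) = 323 - 89*sqrt(-4 - 3*sqrt(2))/3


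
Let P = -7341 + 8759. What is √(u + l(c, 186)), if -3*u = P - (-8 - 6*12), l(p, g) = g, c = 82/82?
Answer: 2*I*√705/3 ≈ 17.701*I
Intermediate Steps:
c = 1 (c = 82*(1/82) = 1)
P = 1418
u = -1498/3 (u = -(1418 - (-8 - 6*12))/3 = -(1418 - (-8 - 72))/3 = -(1418 - 1*(-80))/3 = -(1418 + 80)/3 = -⅓*1498 = -1498/3 ≈ -499.33)
√(u + l(c, 186)) = √(-1498/3 + 186) = √(-940/3) = 2*I*√705/3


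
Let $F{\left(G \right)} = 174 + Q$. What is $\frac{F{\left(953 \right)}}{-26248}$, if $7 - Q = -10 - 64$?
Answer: $- \frac{15}{1544} \approx -0.009715$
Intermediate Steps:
$Q = 81$ ($Q = 7 - \left(-10 - 64\right) = 7 - -74 = 7 + 74 = 81$)
$F{\left(G \right)} = 255$ ($F{\left(G \right)} = 174 + 81 = 255$)
$\frac{F{\left(953 \right)}}{-26248} = \frac{255}{-26248} = 255 \left(- \frac{1}{26248}\right) = - \frac{15}{1544}$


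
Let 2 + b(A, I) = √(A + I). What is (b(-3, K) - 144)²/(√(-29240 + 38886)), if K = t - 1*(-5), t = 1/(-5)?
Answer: -438*√48230/24115 + 15227*√9646/6890 ≈ 213.07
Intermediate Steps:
t = -⅕ ≈ -0.20000
K = 24/5 (K = -⅕ - 1*(-5) = -⅕ + 5 = 24/5 ≈ 4.8000)
b(A, I) = -2 + √(A + I)
(b(-3, K) - 144)²/(√(-29240 + 38886)) = ((-2 + √(-3 + 24/5)) - 144)²/(√(-29240 + 38886)) = ((-2 + √(9/5)) - 144)²/(√9646) = ((-2 + 3*√5/5) - 144)²*(√9646/9646) = (-146 + 3*√5/5)²*(√9646/9646) = √9646*(-146 + 3*√5/5)²/9646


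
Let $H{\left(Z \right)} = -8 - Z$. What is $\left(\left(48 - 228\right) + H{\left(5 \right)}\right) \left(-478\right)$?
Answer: $92254$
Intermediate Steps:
$\left(\left(48 - 228\right) + H{\left(5 \right)}\right) \left(-478\right) = \left(\left(48 - 228\right) - 13\right) \left(-478\right) = \left(-180 - 13\right) \left(-478\right) = \left(-193\right) \left(-478\right) = 92254$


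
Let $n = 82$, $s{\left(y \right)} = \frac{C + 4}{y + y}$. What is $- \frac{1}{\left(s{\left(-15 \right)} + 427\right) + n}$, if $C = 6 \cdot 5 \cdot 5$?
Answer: $- \frac{15}{7558} \approx -0.0019847$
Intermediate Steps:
$C = 150$ ($C = 30 \cdot 5 = 150$)
$s{\left(y \right)} = \frac{77}{y}$ ($s{\left(y \right)} = \frac{150 + 4}{y + y} = \frac{154}{2 y} = 154 \frac{1}{2 y} = \frac{77}{y}$)
$- \frac{1}{\left(s{\left(-15 \right)} + 427\right) + n} = - \frac{1}{\left(\frac{77}{-15} + 427\right) + 82} = - \frac{1}{\left(77 \left(- \frac{1}{15}\right) + 427\right) + 82} = - \frac{1}{\left(- \frac{77}{15} + 427\right) + 82} = - \frac{1}{\frac{6328}{15} + 82} = - \frac{1}{\frac{7558}{15}} = \left(-1\right) \frac{15}{7558} = - \frac{15}{7558}$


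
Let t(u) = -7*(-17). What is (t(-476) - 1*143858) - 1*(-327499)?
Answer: 183760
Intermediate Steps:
t(u) = 119
(t(-476) - 1*143858) - 1*(-327499) = (119 - 1*143858) - 1*(-327499) = (119 - 143858) + 327499 = -143739 + 327499 = 183760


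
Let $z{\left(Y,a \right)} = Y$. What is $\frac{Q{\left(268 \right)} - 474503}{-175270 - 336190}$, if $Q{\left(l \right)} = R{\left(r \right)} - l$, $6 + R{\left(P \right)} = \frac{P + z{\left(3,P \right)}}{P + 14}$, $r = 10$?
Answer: $\frac{2278927}{2455008} \approx 0.92828$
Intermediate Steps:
$R{\left(P \right)} = -6 + \frac{3 + P}{14 + P}$ ($R{\left(P \right)} = -6 + \frac{P + 3}{P + 14} = -6 + \frac{3 + P}{14 + P}$)
$Q{\left(l \right)} = - \frac{131}{24} - l$ ($Q{\left(l \right)} = \frac{-81 - 50}{14 + 10} - l = \frac{-81 - 50}{24} - l = \frac{1}{24} \left(-131\right) - l = - \frac{131}{24} - l$)
$\frac{Q{\left(268 \right)} - 474503}{-175270 - 336190} = \frac{\left(- \frac{131}{24} - 268\right) - 474503}{-175270 - 336190} = \frac{\left(- \frac{131}{24} - 268\right) - 474503}{-511460} = \left(- \frac{6563}{24} - 474503\right) \left(- \frac{1}{511460}\right) = \left(- \frac{11394635}{24}\right) \left(- \frac{1}{511460}\right) = \frac{2278927}{2455008}$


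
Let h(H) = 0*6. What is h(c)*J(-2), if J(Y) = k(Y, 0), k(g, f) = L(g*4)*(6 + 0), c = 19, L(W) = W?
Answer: 0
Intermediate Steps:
k(g, f) = 24*g (k(g, f) = (g*4)*(6 + 0) = (4*g)*6 = 24*g)
h(H) = 0
J(Y) = 24*Y
h(c)*J(-2) = 0*(24*(-2)) = 0*(-48) = 0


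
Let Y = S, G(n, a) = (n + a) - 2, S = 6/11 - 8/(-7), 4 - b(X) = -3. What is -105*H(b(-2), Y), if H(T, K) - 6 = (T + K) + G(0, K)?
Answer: -16605/11 ≈ -1509.5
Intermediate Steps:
b(X) = 7 (b(X) = 4 - 1*(-3) = 4 + 3 = 7)
S = 130/77 (S = 6*(1/11) - 8*(-1/7) = 6/11 + 8/7 = 130/77 ≈ 1.6883)
G(n, a) = -2 + a + n (G(n, a) = (a + n) - 2 = -2 + a + n)
Y = 130/77 ≈ 1.6883
H(T, K) = 4 + T + 2*K (H(T, K) = 6 + ((T + K) + (-2 + K + 0)) = 6 + ((K + T) + (-2 + K)) = 6 + (-2 + T + 2*K) = 4 + T + 2*K)
-105*H(b(-2), Y) = -105*(4 + 7 + 2*(130/77)) = -105*(4 + 7 + 260/77) = -105*1107/77 = -16605/11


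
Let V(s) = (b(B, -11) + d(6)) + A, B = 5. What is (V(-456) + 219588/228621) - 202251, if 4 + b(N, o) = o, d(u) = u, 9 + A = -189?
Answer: -15428643610/76207 ≈ -2.0246e+5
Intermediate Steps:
A = -198 (A = -9 - 189 = -198)
b(N, o) = -4 + o
V(s) = -207 (V(s) = ((-4 - 11) + 6) - 198 = (-15 + 6) - 198 = -9 - 198 = -207)
(V(-456) + 219588/228621) - 202251 = (-207 + 219588/228621) - 202251 = (-207 + 219588*(1/228621)) - 202251 = (-207 + 73196/76207) - 202251 = -15701653/76207 - 202251 = -15428643610/76207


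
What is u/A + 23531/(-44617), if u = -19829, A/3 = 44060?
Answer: -3995038073/5897475060 ≈ -0.67741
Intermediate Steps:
A = 132180 (A = 3*44060 = 132180)
u/A + 23531/(-44617) = -19829/132180 + 23531/(-44617) = -19829*1/132180 + 23531*(-1/44617) = -19829/132180 - 23531/44617 = -3995038073/5897475060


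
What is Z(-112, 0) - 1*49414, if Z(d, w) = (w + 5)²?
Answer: -49389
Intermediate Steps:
Z(d, w) = (5 + w)²
Z(-112, 0) - 1*49414 = (5 + 0)² - 1*49414 = 5² - 49414 = 25 - 49414 = -49389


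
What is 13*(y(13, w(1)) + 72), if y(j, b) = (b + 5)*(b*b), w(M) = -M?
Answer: 988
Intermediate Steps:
y(j, b) = b**2*(5 + b) (y(j, b) = (5 + b)*b**2 = b**2*(5 + b))
13*(y(13, w(1)) + 72) = 13*((-1*1)**2*(5 - 1*1) + 72) = 13*((-1)**2*(5 - 1) + 72) = 13*(1*4 + 72) = 13*(4 + 72) = 13*76 = 988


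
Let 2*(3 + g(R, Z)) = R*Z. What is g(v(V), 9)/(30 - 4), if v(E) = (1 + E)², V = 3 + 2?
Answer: 159/26 ≈ 6.1154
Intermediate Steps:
V = 5
g(R, Z) = -3 + R*Z/2 (g(R, Z) = -3 + (R*Z)/2 = -3 + R*Z/2)
g(v(V), 9)/(30 - 4) = (-3 + (½)*(1 + 5)²*9)/(30 - 4) = (-3 + (½)*6²*9)/26 = (-3 + (½)*36*9)/26 = (-3 + 162)/26 = (1/26)*159 = 159/26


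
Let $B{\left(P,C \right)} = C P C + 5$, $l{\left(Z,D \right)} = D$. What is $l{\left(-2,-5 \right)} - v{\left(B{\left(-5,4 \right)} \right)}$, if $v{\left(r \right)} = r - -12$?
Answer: $58$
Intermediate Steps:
$B{\left(P,C \right)} = 5 + P C^{2}$ ($B{\left(P,C \right)} = P C^{2} + 5 = 5 + P C^{2}$)
$v{\left(r \right)} = 12 + r$ ($v{\left(r \right)} = r + 12 = 12 + r$)
$l{\left(-2,-5 \right)} - v{\left(B{\left(-5,4 \right)} \right)} = -5 - \left(12 + \left(5 - 5 \cdot 4^{2}\right)\right) = -5 - \left(12 + \left(5 - 80\right)\right) = -5 - \left(12 - 75\right) = -5 - -63 = -5 + 63 = 58$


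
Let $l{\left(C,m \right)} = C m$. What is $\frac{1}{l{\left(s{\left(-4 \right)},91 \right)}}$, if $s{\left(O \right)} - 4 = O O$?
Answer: $\frac{1}{1820} \approx 0.00054945$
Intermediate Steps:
$s{\left(O \right)} = 4 + O^{2}$ ($s{\left(O \right)} = 4 + O O = 4 + O^{2}$)
$\frac{1}{l{\left(s{\left(-4 \right)},91 \right)}} = \frac{1}{\left(4 + \left(-4\right)^{2}\right) 91} = \frac{1}{\left(4 + 16\right) 91} = \frac{1}{20 \cdot 91} = \frac{1}{1820}$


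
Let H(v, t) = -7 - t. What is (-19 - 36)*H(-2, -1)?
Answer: 330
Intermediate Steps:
(-19 - 36)*H(-2, -1) = (-19 - 36)*(-7 - 1*(-1)) = -55*(-7 + 1) = -55*(-6) = 330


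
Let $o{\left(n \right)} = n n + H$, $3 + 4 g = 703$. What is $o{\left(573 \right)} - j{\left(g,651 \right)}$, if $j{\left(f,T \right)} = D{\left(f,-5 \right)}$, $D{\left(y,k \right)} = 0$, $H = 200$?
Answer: $328529$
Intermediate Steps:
$g = 175$ ($g = - \frac{3}{4} + \frac{1}{4} \cdot 703 = - \frac{3}{4} + \frac{703}{4} = 175$)
$j{\left(f,T \right)} = 0$
$o{\left(n \right)} = 200 + n^{2}$ ($o{\left(n \right)} = n n + 200 = n^{2} + 200 = 200 + n^{2}$)
$o{\left(573 \right)} - j{\left(g,651 \right)} = \left(200 + 573^{2}\right) - 0 = \left(200 + 328329\right) + 0 = 328529 + 0 = 328529$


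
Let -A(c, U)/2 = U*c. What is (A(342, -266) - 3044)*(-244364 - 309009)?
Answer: -98998429700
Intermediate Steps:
A(c, U) = -2*U*c
(A(342, -266) - 3044)*(-244364 - 309009) = (-2*(-266)*342 - 3044)*(-244364 - 309009) = (181944 - 3044)*(-553373) = 178900*(-553373) = -98998429700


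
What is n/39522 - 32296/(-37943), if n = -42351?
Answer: -110173827/499861082 ≈ -0.22041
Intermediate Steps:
n/39522 - 32296/(-37943) = -42351/39522 - 32296/(-37943) = -42351*1/39522 - 32296*(-1/37943) = -14117/13174 + 32296/37943 = -110173827/499861082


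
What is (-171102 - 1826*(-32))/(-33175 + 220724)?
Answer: -5930/9871 ≈ -0.60075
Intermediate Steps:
(-171102 - 1826*(-32))/(-33175 + 220724) = (-171102 + 58432)/187549 = -112670*1/187549 = -5930/9871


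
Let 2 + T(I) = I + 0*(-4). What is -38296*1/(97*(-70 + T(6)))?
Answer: 19148/3201 ≈ 5.9819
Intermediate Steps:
T(I) = -2 + I (T(I) = -2 + (I + 0*(-4)) = -2 + (I + 0) = -2 + I)
-38296*1/(97*(-70 + T(6))) = -38296*1/(97*(-70 + (-2 + 6))) = -38296*1/(97*(-70 + 4)) = -38296/((-66*97)) = -38296/(-6402) = -38296*(-1/6402) = 19148/3201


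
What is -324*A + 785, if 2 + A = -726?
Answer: 236657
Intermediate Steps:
A = -728 (A = -2 - 726 = -728)
-324*A + 785 = -324*(-728) + 785 = 235872 + 785 = 236657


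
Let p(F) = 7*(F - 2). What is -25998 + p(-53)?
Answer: -26383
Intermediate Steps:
p(F) = -14 + 7*F (p(F) = 7*(-2 + F) = -14 + 7*F)
-25998 + p(-53) = -25998 + (-14 + 7*(-53)) = -25998 + (-14 - 371) = -25998 - 385 = -26383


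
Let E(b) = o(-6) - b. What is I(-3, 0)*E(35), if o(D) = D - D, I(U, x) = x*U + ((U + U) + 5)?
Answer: 35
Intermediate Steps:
I(U, x) = 5 + 2*U + U*x (I(U, x) = U*x + (2*U + 5) = U*x + (5 + 2*U) = 5 + 2*U + U*x)
o(D) = 0
E(b) = -b (E(b) = 0 - b = -b)
I(-3, 0)*E(35) = (5 + 2*(-3) - 3*0)*(-1*35) = (5 - 6 + 0)*(-35) = -1*(-35) = 35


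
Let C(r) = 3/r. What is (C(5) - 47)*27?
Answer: -6264/5 ≈ -1252.8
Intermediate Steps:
(C(5) - 47)*27 = (3/5 - 47)*27 = (3*(⅕) - 47)*27 = (⅗ - 47)*27 = -232/5*27 = -6264/5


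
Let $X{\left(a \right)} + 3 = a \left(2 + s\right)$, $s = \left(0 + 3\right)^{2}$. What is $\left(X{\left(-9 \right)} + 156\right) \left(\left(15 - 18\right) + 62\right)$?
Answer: $3186$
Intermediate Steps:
$s = 9$ ($s = 3^{2} = 9$)
$X{\left(a \right)} = -3 + 11 a$ ($X{\left(a \right)} = -3 + a \left(2 + 9\right) = -3 + a 11 = -3 + 11 a$)
$\left(X{\left(-9 \right)} + 156\right) \left(\left(15 - 18\right) + 62\right) = \left(\left(-3 + 11 \left(-9\right)\right) + 156\right) \left(\left(15 - 18\right) + 62\right) = \left(\left(-3 - 99\right) + 156\right) \left(\left(15 - 18\right) + 62\right) = \left(-102 + 156\right) \left(-3 + 62\right) = 54 \cdot 59 = 3186$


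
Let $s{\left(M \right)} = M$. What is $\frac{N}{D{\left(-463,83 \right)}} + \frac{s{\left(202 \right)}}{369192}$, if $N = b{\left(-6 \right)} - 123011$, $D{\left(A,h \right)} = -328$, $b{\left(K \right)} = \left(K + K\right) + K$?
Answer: $\frac{5677673603}{15136872} \approx 375.09$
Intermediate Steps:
$b{\left(K \right)} = 3 K$ ($b{\left(K \right)} = 2 K + K = 3 K$)
$N = -123029$ ($N = 3 \left(-6\right) - 123011 = -18 - 123011 = -123029$)
$\frac{N}{D{\left(-463,83 \right)}} + \frac{s{\left(202 \right)}}{369192} = - \frac{123029}{-328} + \frac{202}{369192} = \left(-123029\right) \left(- \frac{1}{328}\right) + 202 \cdot \frac{1}{369192} = \frac{123029}{328} + \frac{101}{184596} = \frac{5677673603}{15136872}$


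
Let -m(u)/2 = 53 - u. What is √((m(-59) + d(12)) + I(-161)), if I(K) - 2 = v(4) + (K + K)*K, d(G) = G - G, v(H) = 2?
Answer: √51622 ≈ 227.20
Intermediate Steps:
m(u) = -106 + 2*u (m(u) = -2*(53 - u) = -106 + 2*u)
d(G) = 0
I(K) = 4 + 2*K² (I(K) = 2 + (2 + (K + K)*K) = 2 + (2 + (2*K)*K) = 2 + (2 + 2*K²) = 4 + 2*K²)
√((m(-59) + d(12)) + I(-161)) = √(((-106 + 2*(-59)) + 0) + (4 + 2*(-161)²)) = √(((-106 - 118) + 0) + (4 + 2*25921)) = √((-224 + 0) + (4 + 51842)) = √(-224 + 51846) = √51622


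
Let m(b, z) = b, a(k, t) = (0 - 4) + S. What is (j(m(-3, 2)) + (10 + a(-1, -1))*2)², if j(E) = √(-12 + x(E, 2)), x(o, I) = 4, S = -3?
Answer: 28 + 24*I*√2 ≈ 28.0 + 33.941*I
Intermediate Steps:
a(k, t) = -7 (a(k, t) = (0 - 4) - 3 = -4 - 3 = -7)
j(E) = 2*I*√2 (j(E) = √(-12 + 4) = √(-8) = 2*I*√2)
(j(m(-3, 2)) + (10 + a(-1, -1))*2)² = (2*I*√2 + (10 - 7)*2)² = (2*I*√2 + 3*2)² = (2*I*√2 + 6)² = (6 + 2*I*√2)²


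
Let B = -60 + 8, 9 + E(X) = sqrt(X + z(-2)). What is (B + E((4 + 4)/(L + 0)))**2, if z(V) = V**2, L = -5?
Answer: 18617/5 - 244*sqrt(15)/5 ≈ 3534.4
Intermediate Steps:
E(X) = -9 + sqrt(4 + X) (E(X) = -9 + sqrt(X + (-2)**2) = -9 + sqrt(X + 4) = -9 + sqrt(4 + X))
B = -52
(B + E((4 + 4)/(L + 0)))**2 = (-52 + (-9 + sqrt(4 + (4 + 4)/(-5 + 0))))**2 = (-52 + (-9 + sqrt(4 + 8/(-5))))**2 = (-52 + (-9 + sqrt(4 + 8*(-1/5))))**2 = (-52 + (-9 + sqrt(4 - 8/5)))**2 = (-52 + (-9 + sqrt(12/5)))**2 = (-52 + (-9 + 2*sqrt(15)/5))**2 = (-61 + 2*sqrt(15)/5)**2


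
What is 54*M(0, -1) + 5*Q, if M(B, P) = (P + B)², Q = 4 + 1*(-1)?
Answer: 69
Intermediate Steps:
Q = 3 (Q = 4 - 1 = 3)
M(B, P) = (B + P)²
54*M(0, -1) + 5*Q = 54*(0 - 1)² + 5*3 = 54*(-1)² + 15 = 54*1 + 15 = 54 + 15 = 69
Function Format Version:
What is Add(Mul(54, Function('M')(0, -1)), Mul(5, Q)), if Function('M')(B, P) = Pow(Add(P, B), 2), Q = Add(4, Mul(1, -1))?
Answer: 69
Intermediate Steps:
Q = 3 (Q = Add(4, -1) = 3)
Function('M')(B, P) = Pow(Add(B, P), 2)
Add(Mul(54, Function('M')(0, -1)), Mul(5, Q)) = Add(Mul(54, Pow(Add(0, -1), 2)), Mul(5, 3)) = Add(Mul(54, Pow(-1, 2)), 15) = Add(Mul(54, 1), 15) = Add(54, 15) = 69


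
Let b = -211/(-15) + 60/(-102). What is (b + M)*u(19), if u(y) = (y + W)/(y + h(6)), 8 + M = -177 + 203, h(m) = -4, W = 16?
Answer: 56189/765 ≈ 73.450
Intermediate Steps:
M = 18 (M = -8 + (-177 + 203) = -8 + 26 = 18)
b = 3437/255 (b = -211*(-1/15) + 60*(-1/102) = 211/15 - 10/17 = 3437/255 ≈ 13.478)
u(y) = (16 + y)/(-4 + y) (u(y) = (y + 16)/(y - 4) = (16 + y)/(-4 + y))
(b + M)*u(19) = (3437/255 + 18)*((16 + 19)/(-4 + 19)) = 8027*(35/15)/255 = 8027*((1/15)*35)/255 = (8027/255)*(7/3) = 56189/765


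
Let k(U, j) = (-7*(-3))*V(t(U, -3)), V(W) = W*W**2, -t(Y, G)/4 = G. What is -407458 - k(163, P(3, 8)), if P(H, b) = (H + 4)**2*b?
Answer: -443746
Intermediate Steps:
t(Y, G) = -4*G
V(W) = W**3
P(H, b) = b*(4 + H)**2 (P(H, b) = (4 + H)**2*b = b*(4 + H)**2)
k(U, j) = 36288 (k(U, j) = (-7*(-3))*(-4*(-3))**3 = 21*12**3 = 21*1728 = 36288)
-407458 - k(163, P(3, 8)) = -407458 - 1*36288 = -407458 - 36288 = -443746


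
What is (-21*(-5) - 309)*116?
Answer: -23664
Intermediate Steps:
(-21*(-5) - 309)*116 = (105 - 309)*116 = -204*116 = -23664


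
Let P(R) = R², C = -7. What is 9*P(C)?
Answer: 441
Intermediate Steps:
9*P(C) = 9*(-7)² = 9*49 = 441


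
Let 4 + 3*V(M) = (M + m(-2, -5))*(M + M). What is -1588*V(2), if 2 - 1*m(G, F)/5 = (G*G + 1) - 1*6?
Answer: -101632/3 ≈ -33877.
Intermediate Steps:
m(G, F) = 35 - 5*G**2 (m(G, F) = 10 - 5*((G*G + 1) - 1*6) = 10 - 5*((G**2 + 1) - 6) = 10 - 5*((1 + G**2) - 6) = 10 - 5*(-5 + G**2) = 10 + (25 - 5*G**2) = 35 - 5*G**2)
V(M) = -4/3 + 2*M*(15 + M)/3 (V(M) = -4/3 + ((M + (35 - 5*(-2)**2))*(M + M))/3 = -4/3 + ((M + (35 - 5*4))*(2*M))/3 = -4/3 + ((M + (35 - 20))*(2*M))/3 = -4/3 + ((M + 15)*(2*M))/3 = -4/3 + ((15 + M)*(2*M))/3 = -4/3 + (2*M*(15 + M))/3 = -4/3 + 2*M*(15 + M)/3)
-1588*V(2) = -1588*(-4/3 + 10*2 + (2/3)*2**2) = -1588*(-4/3 + 20 + (2/3)*4) = -1588*(-4/3 + 20 + 8/3) = -1588*64/3 = -101632/3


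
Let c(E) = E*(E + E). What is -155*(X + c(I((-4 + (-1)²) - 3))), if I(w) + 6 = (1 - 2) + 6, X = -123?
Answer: 18755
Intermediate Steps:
I(w) = -1 (I(w) = -6 + ((1 - 2) + 6) = -6 + (-1 + 6) = -6 + 5 = -1)
c(E) = 2*E² (c(E) = E*(2*E) = 2*E²)
-155*(X + c(I((-4 + (-1)²) - 3))) = -155*(-123 + 2*(-1)²) = -155*(-123 + 2*1) = -155*(-123 + 2) = -155*(-121) = 18755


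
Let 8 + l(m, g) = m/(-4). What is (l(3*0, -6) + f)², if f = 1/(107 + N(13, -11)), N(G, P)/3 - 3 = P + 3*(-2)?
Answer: 269361/4225 ≈ 63.754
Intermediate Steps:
l(m, g) = -8 - m/4 (l(m, g) = -8 + m/(-4) = -8 + m*(-¼) = -8 - m/4)
N(G, P) = -9 + 3*P (N(G, P) = 9 + 3*(P + 3*(-2)) = 9 + 3*(P - 6) = 9 + 3*(-6 + P) = 9 + (-18 + 3*P) = -9 + 3*P)
f = 1/65 (f = 1/(107 + (-9 + 3*(-11))) = 1/(107 + (-9 - 33)) = 1/(107 - 42) = 1/65 ≈ 0.015385)
(l(3*0, -6) + f)² = ((-8 - 3*0/4) + 1/65)² = ((-8 - ¼*0) + 1/65)² = ((-8 + 0) + 1/65)² = (-8 + 1/65)² = (-519/65)² = 269361/4225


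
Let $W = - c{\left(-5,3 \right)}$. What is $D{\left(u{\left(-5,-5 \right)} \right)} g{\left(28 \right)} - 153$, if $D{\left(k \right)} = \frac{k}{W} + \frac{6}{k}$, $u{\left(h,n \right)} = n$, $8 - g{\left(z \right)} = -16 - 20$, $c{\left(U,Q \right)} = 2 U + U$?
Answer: $- \frac{3307}{15} \approx -220.47$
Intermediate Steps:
$c{\left(U,Q \right)} = 3 U$
$g{\left(z \right)} = 44$ ($g{\left(z \right)} = 8 - \left(-16 - 20\right) = 8 - -36 = 8 + 36 = 44$)
$W = 15$ ($W = - 3 \left(-5\right) = \left(-1\right) \left(-15\right) = 15$)
$D{\left(k \right)} = \frac{6}{k} + \frac{k}{15}$ ($D{\left(k \right)} = \frac{k}{15} + \frac{6}{k} = \frac{6}{k} + \frac{k}{15}$)
$D{\left(u{\left(-5,-5 \right)} \right)} g{\left(28 \right)} - 153 = \left(\frac{6}{-5} + \frac{1}{15} \left(-5\right)\right) 44 - 153 = \left(6 \left(- \frac{1}{5}\right) - \frac{1}{3}\right) 44 - 153 = \left(- \frac{6}{5} - \frac{1}{3}\right) 44 - 153 = \left(- \frac{23}{15}\right) 44 - 153 = - \frac{1012}{15} - 153 = - \frac{3307}{15}$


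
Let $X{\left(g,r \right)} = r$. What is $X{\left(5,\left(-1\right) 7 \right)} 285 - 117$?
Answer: $-2112$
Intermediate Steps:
$X{\left(5,\left(-1\right) 7 \right)} 285 - 117 = \left(-1\right) 7 \cdot 285 - 117 = \left(-7\right) 285 - 117 = -1995 - 117 = -2112$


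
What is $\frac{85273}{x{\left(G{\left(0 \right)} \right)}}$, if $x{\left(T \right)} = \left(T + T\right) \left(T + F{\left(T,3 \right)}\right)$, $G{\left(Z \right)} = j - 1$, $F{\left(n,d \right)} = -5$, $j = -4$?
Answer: $\frac{85273}{100} \approx 852.73$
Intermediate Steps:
$G{\left(Z \right)} = -5$ ($G{\left(Z \right)} = -4 - 1 = -5$)
$x{\left(T \right)} = 2 T \left(-5 + T\right)$ ($x{\left(T \right)} = \left(T + T\right) \left(T - 5\right) = 2 T \left(-5 + T\right)$)
$\frac{85273}{x{\left(G{\left(0 \right)} \right)}} = \frac{85273}{2 \left(-5\right) \left(-5 - 5\right)} = \frac{85273}{2 \left(-5\right) \left(-10\right)} = \frac{85273}{100}$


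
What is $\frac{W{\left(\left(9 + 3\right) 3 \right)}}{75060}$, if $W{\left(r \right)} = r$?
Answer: $\frac{1}{2085} \approx 0.00047962$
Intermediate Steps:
$\frac{W{\left(\left(9 + 3\right) 3 \right)}}{75060} = \frac{\left(9 + 3\right) 3}{75060} = 12 \cdot 3 \cdot \frac{1}{75060} = 36 \cdot \frac{1}{75060} = \frac{1}{2085}$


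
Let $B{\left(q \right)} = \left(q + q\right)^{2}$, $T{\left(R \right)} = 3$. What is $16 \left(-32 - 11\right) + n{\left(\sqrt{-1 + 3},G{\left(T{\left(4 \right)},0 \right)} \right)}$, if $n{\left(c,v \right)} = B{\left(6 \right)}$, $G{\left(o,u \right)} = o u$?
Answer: $-544$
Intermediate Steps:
$B{\left(q \right)} = 4 q^{2}$ ($B{\left(q \right)} = \left(2 q\right)^{2} = 4 q^{2}$)
$n{\left(c,v \right)} = 144$ ($n{\left(c,v \right)} = 4 \cdot 6^{2} = 4 \cdot 36 = 144$)
$16 \left(-32 - 11\right) + n{\left(\sqrt{-1 + 3},G{\left(T{\left(4 \right)},0 \right)} \right)} = 16 \left(-32 - 11\right) + 144 = 16 \left(-43\right) + 144 = -688 + 144 = -544$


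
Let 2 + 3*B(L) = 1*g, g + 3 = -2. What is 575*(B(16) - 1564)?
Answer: -2701925/3 ≈ -9.0064e+5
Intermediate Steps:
g = -5 (g = -3 - 2 = -5)
B(L) = -7/3 (B(L) = -2/3 + (1*(-5))/3 = -2/3 + (1/3)*(-5) = -2/3 - 5/3 = -7/3)
575*(B(16) - 1564) = 575*(-7/3 - 1564) = 575*(-4699/3) = -2701925/3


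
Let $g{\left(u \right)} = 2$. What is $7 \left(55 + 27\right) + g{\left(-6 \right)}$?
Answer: $576$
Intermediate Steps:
$7 \left(55 + 27\right) + g{\left(-6 \right)} = 7 \left(55 + 27\right) + 2 = 7 \cdot 82 + 2 = 574 + 2 = 576$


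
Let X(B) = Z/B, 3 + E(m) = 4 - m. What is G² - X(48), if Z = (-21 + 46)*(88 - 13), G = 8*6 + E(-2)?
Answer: 40991/16 ≈ 2561.9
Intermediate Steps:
E(m) = 1 - m (E(m) = -3 + (4 - m) = 1 - m)
G = 51 (G = 8*6 + (1 - 1*(-2)) = 48 + (1 + 2) = 48 + 3 = 51)
Z = 1875 (Z = 25*75 = 1875)
X(B) = 1875/B
G² - X(48) = 51² - 1875/48 = 2601 - 1875/48 = 2601 - 1*625/16 = 2601 - 625/16 = 40991/16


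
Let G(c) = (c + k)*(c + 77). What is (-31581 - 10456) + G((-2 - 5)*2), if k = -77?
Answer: -47770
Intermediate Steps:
G(c) = (-77 + c)*(77 + c) (G(c) = (c - 77)*(c + 77) = (-77 + c)*(77 + c))
(-31581 - 10456) + G((-2 - 5)*2) = (-31581 - 10456) + (-5929 + ((-2 - 5)*2)²) = -42037 + (-5929 + (-7*2)²) = -42037 + (-5929 + (-14)²) = -42037 + (-5929 + 196) = -42037 - 5733 = -47770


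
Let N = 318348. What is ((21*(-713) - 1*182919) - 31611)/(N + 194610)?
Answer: -76501/170986 ≈ -0.44741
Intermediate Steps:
((21*(-713) - 1*182919) - 31611)/(N + 194610) = ((21*(-713) - 1*182919) - 31611)/(318348 + 194610) = ((-14973 - 182919) - 31611)/512958 = (-197892 - 31611)*(1/512958) = -229503*1/512958 = -76501/170986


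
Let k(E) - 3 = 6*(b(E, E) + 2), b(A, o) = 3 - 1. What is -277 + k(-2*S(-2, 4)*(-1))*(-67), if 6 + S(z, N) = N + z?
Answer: -2086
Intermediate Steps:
b(A, o) = 2
S(z, N) = -6 + N + z (S(z, N) = -6 + (N + z) = -6 + N + z)
k(E) = 27 (k(E) = 3 + 6*(2 + 2) = 3 + 6*4 = 3 + 24 = 27)
-277 + k(-2*S(-2, 4)*(-1))*(-67) = -277 + 27*(-67) = -277 - 1809 = -2086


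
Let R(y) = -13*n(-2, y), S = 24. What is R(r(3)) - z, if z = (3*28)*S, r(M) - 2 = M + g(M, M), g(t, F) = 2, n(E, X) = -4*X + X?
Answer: -1743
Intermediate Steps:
n(E, X) = -3*X
r(M) = 4 + M (r(M) = 2 + (M + 2) = 2 + (2 + M) = 4 + M)
R(y) = 39*y (R(y) = -(-39)*y = 39*y)
z = 2016 (z = (3*28)*24 = 84*24 = 2016)
R(r(3)) - z = 39*(4 + 3) - 1*2016 = 39*7 - 2016 = 273 - 2016 = -1743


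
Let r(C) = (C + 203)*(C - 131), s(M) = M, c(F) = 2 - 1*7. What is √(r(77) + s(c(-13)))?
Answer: 55*I*√5 ≈ 122.98*I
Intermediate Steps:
c(F) = -5 (c(F) = 2 - 7 = -5)
r(C) = (-131 + C)*(203 + C) (r(C) = (203 + C)*(-131 + C) = (-131 + C)*(203 + C))
√(r(77) + s(c(-13))) = √((-26593 + 77² + 72*77) - 5) = √((-26593 + 5929 + 5544) - 5) = √(-15120 - 5) = √(-15125) = 55*I*√5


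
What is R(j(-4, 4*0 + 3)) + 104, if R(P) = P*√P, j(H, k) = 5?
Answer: 104 + 5*√5 ≈ 115.18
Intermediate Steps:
R(P) = P^(3/2)
R(j(-4, 4*0 + 3)) + 104 = 5^(3/2) + 104 = 5*√5 + 104 = 104 + 5*√5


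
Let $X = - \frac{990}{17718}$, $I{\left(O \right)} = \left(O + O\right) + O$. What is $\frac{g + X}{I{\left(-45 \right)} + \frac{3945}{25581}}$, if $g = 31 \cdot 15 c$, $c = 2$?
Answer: $- \frac{4683241575}{679089598} \approx -6.8964$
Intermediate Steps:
$I{\left(O \right)} = 3 O$ ($I{\left(O \right)} = 2 O + O = 3 O$)
$X = - \frac{165}{2953}$ ($X = - \frac{990}{17718} = \left(-1\right) \frac{165}{2953} = - \frac{165}{2953} \approx -0.055875$)
$g = 930$ ($g = 31 \cdot 15 \cdot 2 = 465 \cdot 2 = 930$)
$\frac{g + X}{I{\left(-45 \right)} + \frac{3945}{25581}} = \frac{930 - \frac{165}{2953}}{3 \left(-45\right) + \frac{3945}{25581}} = \frac{2746125}{2953 \left(-135 + 3945 \cdot \frac{1}{25581}\right)} = \frac{2746125}{2953 \left(-135 + \frac{1315}{8527}\right)} = \frac{2746125}{2953 \left(- \frac{1149830}{8527}\right)} = \frac{2746125}{2953} \left(- \frac{8527}{1149830}\right) = - \frac{4683241575}{679089598}$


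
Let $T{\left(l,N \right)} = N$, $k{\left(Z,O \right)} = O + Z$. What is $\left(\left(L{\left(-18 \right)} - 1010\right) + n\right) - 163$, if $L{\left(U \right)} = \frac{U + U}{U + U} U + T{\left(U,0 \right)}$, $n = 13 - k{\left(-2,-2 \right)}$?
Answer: $-1174$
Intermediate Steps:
$n = 17$ ($n = 13 - \left(-2 - 2\right) = 13 - -4 = 13 + 4 = 17$)
$L{\left(U \right)} = U$ ($L{\left(U \right)} = \frac{U + U}{U + U} U + 0 = \frac{2 U}{2 U} U + 0 = 2 U \frac{1}{2 U} U + 0 = 1 U + 0 = U + 0 = U$)
$\left(\left(L{\left(-18 \right)} - 1010\right) + n\right) - 163 = \left(\left(-18 - 1010\right) + 17\right) - 163 = \left(-1028 + 17\right) - 163 = -1011 - 163 = -1174$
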